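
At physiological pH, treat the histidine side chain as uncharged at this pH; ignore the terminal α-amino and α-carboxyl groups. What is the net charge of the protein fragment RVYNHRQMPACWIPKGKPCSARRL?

+6

The side chains ionized at physiological pH are Lys/Arg (+1) and Asp/Glu (−1); with His treated as neutral, nothing else contributes.
Positive (K, R): R1, R6, K15, K17, R22, R23 → +6.
Negative (D, E): none → −0.
Net charge = (+6) + (−0) = +6.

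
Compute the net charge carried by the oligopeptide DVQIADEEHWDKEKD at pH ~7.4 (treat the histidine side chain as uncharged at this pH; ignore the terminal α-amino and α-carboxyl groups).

At pH ~7.4 the Lys and Arg side chains are protonated (+1), the Asp and Glu side chains are deprotonated (−1), and with His taken as neutral all other side chains carry no charge.
Positive (K, R): K12, K14 → +2.
Negative (D, E): D1, D6, E7, E8, D11, E13, D15 → −7.
Net charge = (+2) + (−7) = −5.

-5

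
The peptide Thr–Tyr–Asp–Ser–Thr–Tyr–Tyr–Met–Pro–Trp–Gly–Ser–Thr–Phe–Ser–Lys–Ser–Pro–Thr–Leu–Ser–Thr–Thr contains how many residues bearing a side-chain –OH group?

Serine (S), threonine (T), and tyrosine (Y) each carry a hydroxyl group on the side chain.
Matching residues: Thr1, Tyr2, Ser4, Thr5, Tyr6, Tyr7, Ser12, Thr13, Ser15, Ser17, Thr19, Ser21, Thr22, Thr23.

14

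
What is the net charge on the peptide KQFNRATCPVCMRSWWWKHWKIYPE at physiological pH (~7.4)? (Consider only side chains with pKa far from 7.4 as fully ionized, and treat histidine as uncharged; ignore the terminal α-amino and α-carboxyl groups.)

+4

At pH ~7.4 the Lys and Arg side chains are protonated (+1), the Asp and Glu side chains are deprotonated (−1), and with His taken as neutral all other side chains carry no charge.
Positive (K, R): K1, R5, R13, K18, K21 → +5.
Negative (D, E): E25 → −1.
Net charge = (+5) + (−1) = +4.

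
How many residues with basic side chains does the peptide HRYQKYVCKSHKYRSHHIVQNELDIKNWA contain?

K, R, and H are the three residues with basic side chains (ε-amine, guanidinium, and imidazole respectively).
Matching residues: H1, R2, K5, K9, H11, K12, R14, H16, H17, K26.

10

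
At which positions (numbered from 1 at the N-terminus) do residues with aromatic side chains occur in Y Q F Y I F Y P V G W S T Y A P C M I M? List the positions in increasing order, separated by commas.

1, 3, 4, 6, 7, 11, 14

Phenylalanine (F), tryptophan (W), and tyrosine (Y) have aromatic ring side chains.
Matching residues: Y1, F3, Y4, F6, Y7, W11, Y14.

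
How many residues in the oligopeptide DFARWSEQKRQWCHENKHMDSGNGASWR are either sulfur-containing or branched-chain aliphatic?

Sulfur-containing: C, M. Branched-chain aliphatic: I, L, V.
Sulfur-containing residues here: C13, M19 (2).
Branched-chain aliphatic residues here: none (0).
The two groups share no amino acid, so total = 2 + 0 = 2.

2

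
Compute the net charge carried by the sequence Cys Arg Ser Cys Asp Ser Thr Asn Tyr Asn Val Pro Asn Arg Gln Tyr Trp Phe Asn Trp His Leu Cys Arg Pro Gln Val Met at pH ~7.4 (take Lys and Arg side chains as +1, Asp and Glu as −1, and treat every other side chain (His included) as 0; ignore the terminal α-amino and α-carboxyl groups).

Positive (K, R): Arg2, Arg14, Arg24 → +3.
Negative (D, E): Asp5 → −1.
Net charge = (+3) + (−1) = +2.

+2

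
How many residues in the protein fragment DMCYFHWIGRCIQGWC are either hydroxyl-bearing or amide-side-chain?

2

Hydroxyl-bearing: S, T, Y. Amide-side-chain: N, Q.
Hydroxyl-bearing residues here: Y4 (1).
Amide-side-chain residues here: Q13 (1).
The two groups share no amino acid, so total = 1 + 1 = 2.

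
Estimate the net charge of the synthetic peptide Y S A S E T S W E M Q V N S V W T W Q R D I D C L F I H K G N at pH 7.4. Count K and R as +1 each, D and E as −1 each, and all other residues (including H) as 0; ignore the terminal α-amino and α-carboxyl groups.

Positive (K, R): R20, K29 → +2.
Negative (D, E): E5, E9, D21, D23 → −4.
Net charge = (+2) + (−4) = −2.

-2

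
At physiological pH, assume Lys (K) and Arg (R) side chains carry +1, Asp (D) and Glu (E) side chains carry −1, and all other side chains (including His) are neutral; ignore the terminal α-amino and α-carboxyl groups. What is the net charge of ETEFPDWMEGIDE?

-6

Positive (K, R): none → +0.
Negative (D, E): E1, E3, D6, E9, D12, E13 → −6.
Net charge = (+0) + (−6) = −6.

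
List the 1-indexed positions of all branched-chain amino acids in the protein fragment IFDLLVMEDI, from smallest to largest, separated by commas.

1, 4, 5, 6, 10

The BCAAs are Val, Leu, and Ile — aliphatic side chains with a branch point.
Matching residues: I1, L4, L5, V6, I10.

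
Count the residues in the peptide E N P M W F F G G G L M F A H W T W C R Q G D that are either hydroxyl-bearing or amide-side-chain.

Hydroxyl-bearing: S, T, Y. Amide-side-chain: N, Q.
Hydroxyl-bearing residues here: T17 (1).
Amide-side-chain residues here: N2, Q21 (2).
The two groups share no amino acid, so total = 1 + 2 = 3.

3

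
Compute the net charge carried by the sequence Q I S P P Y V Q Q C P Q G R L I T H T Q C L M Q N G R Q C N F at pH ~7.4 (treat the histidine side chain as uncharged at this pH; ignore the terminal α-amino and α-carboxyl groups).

+2

Near pH 7.4, K and R contribute +1 each, D and E contribute −1 each, and every other side chain (His included, as stated) is uncharged.
Positive (K, R): R14, R27 → +2.
Negative (D, E): none → −0.
Net charge = (+2) + (−0) = +2.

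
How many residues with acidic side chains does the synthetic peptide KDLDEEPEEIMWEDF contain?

Only D (aspartate) and E (glutamate) carry a side-chain carboxylic acid.
Matching residues: D2, D4, E5, E6, E8, E9, E13, D14.

8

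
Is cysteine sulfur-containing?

Yes

Cysteine (C, thiol) and methionine (M, thioether) are the two sulfur-containing amino acids.
Cysteine is in this group.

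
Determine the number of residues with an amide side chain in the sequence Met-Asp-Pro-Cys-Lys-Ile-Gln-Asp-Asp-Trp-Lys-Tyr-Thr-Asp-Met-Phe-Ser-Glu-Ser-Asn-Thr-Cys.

2

Asparagine (N) and glutamine (Q) have uncharged amide side chains.
Matching residues: Gln7, Asn20.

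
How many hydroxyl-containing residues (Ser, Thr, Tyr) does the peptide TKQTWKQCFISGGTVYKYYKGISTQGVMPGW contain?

Matching residues: T1, T4, S11, T14, Y16, Y18, Y19, S23, T24.

9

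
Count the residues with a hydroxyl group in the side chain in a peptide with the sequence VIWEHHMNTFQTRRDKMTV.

3

S, T, and Y are the three residues with a side-chain hydroxyl.
Matching residues: T9, T12, T18.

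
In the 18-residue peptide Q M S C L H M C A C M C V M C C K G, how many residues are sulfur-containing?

10

Only Cys (C) and Met (M) have a sulfur atom in the side chain.
Matching residues: M2, C4, M7, C8, C10, M11, C12, M14, C15, C16.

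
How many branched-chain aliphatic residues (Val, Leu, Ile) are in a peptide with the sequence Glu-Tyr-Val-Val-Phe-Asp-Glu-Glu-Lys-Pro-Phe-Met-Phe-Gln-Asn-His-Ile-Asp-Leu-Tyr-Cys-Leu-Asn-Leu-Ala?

Matching residues: Val3, Val4, Ile17, Leu19, Leu22, Leu24.

6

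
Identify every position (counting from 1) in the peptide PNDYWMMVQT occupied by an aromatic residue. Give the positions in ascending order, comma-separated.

The aromatic amino acids are Phe (F, benzyl), Trp (W, indole), and Tyr (Y, phenol).
Matching residues: Y4, W5.

4, 5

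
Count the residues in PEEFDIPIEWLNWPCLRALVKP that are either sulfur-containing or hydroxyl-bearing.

Sulfur-containing: C, M. Hydroxyl-bearing: S, T, Y.
Sulfur-containing residues here: C15 (1).
Hydroxyl-bearing residues here: none (0).
The two groups share no amino acid, so total = 1 + 0 = 1.

1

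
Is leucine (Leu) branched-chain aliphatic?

V, L, and I make up the branched-chain aliphatic group.
Leucine is in this group.

Yes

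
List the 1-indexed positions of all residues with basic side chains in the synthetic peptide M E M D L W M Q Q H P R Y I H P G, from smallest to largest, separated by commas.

10, 12, 15

Lysine (K), arginine (R), and histidine (H) have basic, nitrogen-containing side chains.
Matching residues: H10, R12, H15.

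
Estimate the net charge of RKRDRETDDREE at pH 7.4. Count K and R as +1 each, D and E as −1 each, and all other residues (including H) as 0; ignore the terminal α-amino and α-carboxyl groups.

Positive (K, R): R1, K2, R3, R5, R10 → +5.
Negative (D, E): D4, E6, D8, D9, E11, E12 → −6.
Net charge = (+5) + (−6) = −1.

-1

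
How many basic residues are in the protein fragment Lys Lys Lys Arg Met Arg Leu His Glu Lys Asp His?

Lysine (K), arginine (R), and histidine (H) have basic, nitrogen-containing side chains.
Matching residues: Lys1, Lys2, Lys3, Arg4, Arg6, His8, Lys10, His12.

8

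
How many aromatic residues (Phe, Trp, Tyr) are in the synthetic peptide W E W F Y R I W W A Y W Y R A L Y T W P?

Matching residues: W1, W3, F4, Y5, W8, W9, Y11, W12, Y13, Y17, W19.

11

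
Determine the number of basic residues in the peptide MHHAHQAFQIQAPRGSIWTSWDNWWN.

Lysine (K), arginine (R), and histidine (H) have basic, nitrogen-containing side chains.
Matching residues: H2, H3, H5, R14.

4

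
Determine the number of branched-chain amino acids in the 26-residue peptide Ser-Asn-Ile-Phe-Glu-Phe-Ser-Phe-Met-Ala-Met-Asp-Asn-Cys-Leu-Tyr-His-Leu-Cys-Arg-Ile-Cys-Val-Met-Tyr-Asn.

Valine (V), leucine (L), and isoleucine (I) are the branched-chain amino acids.
Matching residues: Ile3, Leu15, Leu18, Ile21, Val23.

5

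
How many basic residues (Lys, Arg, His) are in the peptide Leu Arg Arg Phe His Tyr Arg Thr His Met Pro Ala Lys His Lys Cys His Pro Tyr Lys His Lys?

Matching residues: Arg2, Arg3, His5, Arg7, His9, Lys13, His14, Lys15, His17, Lys20, His21, Lys22.

12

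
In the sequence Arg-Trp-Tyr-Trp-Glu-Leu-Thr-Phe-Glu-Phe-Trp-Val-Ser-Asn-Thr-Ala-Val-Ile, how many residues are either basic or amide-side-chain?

2

Basic: H, K, R. Amide-side-chain: N, Q.
Basic residues here: Arg1 (1).
Amide-side-chain residues here: Asn14 (1).
The two groups share no amino acid, so total = 1 + 1 = 2.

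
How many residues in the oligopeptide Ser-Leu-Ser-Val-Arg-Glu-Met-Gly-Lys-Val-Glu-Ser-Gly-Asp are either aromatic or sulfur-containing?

1

Aromatic: F, W, Y. Sulfur-containing: C, M.
Aromatic residues here: none (0).
Sulfur-containing residues here: Met7 (1).
The two groups share no amino acid, so total = 0 + 1 = 1.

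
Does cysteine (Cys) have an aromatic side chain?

No

Phenylalanine (F), tryptophan (W), and tyrosine (Y) have aromatic ring side chains.
Cysteine is not in this group.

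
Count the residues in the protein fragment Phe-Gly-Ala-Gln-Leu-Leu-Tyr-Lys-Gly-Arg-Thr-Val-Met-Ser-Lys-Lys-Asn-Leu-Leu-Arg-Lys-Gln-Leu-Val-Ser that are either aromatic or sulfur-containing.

3

Aromatic: F, W, Y. Sulfur-containing: C, M.
Aromatic residues here: Phe1, Tyr7 (2).
Sulfur-containing residues here: Met13 (1).
The two groups share no amino acid, so total = 2 + 1 = 3.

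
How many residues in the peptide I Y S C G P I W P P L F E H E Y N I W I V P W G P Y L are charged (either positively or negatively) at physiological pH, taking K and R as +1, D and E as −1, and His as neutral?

Charged side chains at pH ~7.4: K, R (positive); D, E (negative).
Matching residues: E13, E15.

2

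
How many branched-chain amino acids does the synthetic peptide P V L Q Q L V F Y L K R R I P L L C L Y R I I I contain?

The BCAAs are Val, Leu, and Ile — aliphatic side chains with a branch point.
Matching residues: V2, L3, L6, V7, L10, I14, L16, L17, L19, I22, I23, I24.

12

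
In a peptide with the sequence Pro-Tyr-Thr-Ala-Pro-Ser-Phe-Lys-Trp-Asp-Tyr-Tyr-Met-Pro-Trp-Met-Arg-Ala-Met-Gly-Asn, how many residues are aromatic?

F, W, and Y each carry an aromatic ring on the side chain.
Matching residues: Tyr2, Phe7, Trp9, Tyr11, Tyr12, Trp15.

6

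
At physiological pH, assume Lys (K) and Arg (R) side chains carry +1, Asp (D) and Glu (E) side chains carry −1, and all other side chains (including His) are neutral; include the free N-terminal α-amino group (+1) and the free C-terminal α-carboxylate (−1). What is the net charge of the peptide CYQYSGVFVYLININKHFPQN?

Positive (K, R): K16 → +1.
Negative (D, E): none → −0.
The N-terminus (+1) and C-terminus (−1) cancel.
Net charge = (+1) + (−0) = +1.

+1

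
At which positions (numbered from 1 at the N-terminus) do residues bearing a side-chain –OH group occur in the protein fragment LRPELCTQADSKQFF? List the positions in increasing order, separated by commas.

7, 11

Serine (S), threonine (T), and tyrosine (Y) each carry a hydroxyl group on the side chain.
Matching residues: T7, S11.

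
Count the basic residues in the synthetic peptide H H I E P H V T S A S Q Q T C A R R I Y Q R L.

6

The basic amino acids are Lys (K), Arg (R), and His (H).
Matching residues: H1, H2, H6, R17, R18, R22.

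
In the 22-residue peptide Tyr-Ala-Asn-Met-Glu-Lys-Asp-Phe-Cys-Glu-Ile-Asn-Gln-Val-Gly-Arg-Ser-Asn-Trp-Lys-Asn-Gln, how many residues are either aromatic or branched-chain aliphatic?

5

Aromatic: F, W, Y. Branched-chain aliphatic: I, L, V.
Aromatic residues here: Tyr1, Phe8, Trp19 (3).
Branched-chain aliphatic residues here: Ile11, Val14 (2).
The two groups share no amino acid, so total = 3 + 2 = 5.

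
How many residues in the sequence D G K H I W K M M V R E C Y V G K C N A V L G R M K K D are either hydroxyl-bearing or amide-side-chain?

2

Hydroxyl-bearing: S, T, Y. Amide-side-chain: N, Q.
Hydroxyl-bearing residues here: Y14 (1).
Amide-side-chain residues here: N19 (1).
The two groups share no amino acid, so total = 1 + 1 = 2.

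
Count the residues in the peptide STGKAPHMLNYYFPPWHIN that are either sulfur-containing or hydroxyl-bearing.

5

Sulfur-containing: C, M. Hydroxyl-bearing: S, T, Y.
Sulfur-containing residues here: M8 (1).
Hydroxyl-bearing residues here: S1, T2, Y11, Y12 (4).
The two groups share no amino acid, so total = 1 + 4 = 5.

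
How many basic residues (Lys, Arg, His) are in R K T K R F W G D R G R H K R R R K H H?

14

Matching residues: R1, K2, K4, R5, R10, R12, H13, K14, R15, R16, R17, K18, H19, H20.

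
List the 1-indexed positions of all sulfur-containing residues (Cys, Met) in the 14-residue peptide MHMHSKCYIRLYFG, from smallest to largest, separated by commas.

Matching residues: M1, M3, C7.

1, 3, 7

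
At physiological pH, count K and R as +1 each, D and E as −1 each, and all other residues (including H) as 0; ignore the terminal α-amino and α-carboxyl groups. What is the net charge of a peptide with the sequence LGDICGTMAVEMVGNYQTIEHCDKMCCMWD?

-4

Positive (K, R): K24 → +1.
Negative (D, E): D3, E11, E20, D23, D30 → −5.
Net charge = (+1) + (−5) = −4.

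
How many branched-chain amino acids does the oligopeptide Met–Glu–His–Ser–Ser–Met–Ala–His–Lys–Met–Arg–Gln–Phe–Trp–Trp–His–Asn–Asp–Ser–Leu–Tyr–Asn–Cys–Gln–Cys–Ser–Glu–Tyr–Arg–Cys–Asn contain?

1

The BCAAs are Val, Leu, and Ile — aliphatic side chains with a branch point.
Matching residues: Leu20.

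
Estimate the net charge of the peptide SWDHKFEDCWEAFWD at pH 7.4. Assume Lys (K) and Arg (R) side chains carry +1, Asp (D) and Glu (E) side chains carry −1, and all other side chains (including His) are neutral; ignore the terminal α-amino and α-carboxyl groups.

Positive (K, R): K5 → +1.
Negative (D, E): D3, E7, D8, E11, D15 → −5.
Net charge = (+1) + (−5) = −4.

-4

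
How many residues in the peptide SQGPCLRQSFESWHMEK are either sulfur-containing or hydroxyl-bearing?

Sulfur-containing: C, M. Hydroxyl-bearing: S, T, Y.
Sulfur-containing residues here: C5, M15 (2).
Hydroxyl-bearing residues here: S1, S9, S12 (3).
The two groups share no amino acid, so total = 2 + 3 = 5.

5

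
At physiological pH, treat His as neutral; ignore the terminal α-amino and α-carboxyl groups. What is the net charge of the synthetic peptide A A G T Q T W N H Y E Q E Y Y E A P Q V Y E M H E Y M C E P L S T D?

Near pH 7.4, K and R contribute +1 each, D and E contribute −1 each, and every other side chain (His included, as stated) is uncharged.
Positive (K, R): none → +0.
Negative (D, E): E11, E13, E16, E22, E25, E29, D34 → −7.
Net charge = (+0) + (−7) = −7.

-7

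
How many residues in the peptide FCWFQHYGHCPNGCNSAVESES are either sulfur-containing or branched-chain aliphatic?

4

Sulfur-containing: C, M. Branched-chain aliphatic: I, L, V.
Sulfur-containing residues here: C2, C10, C14 (3).
Branched-chain aliphatic residues here: V18 (1).
The two groups share no amino acid, so total = 3 + 1 = 4.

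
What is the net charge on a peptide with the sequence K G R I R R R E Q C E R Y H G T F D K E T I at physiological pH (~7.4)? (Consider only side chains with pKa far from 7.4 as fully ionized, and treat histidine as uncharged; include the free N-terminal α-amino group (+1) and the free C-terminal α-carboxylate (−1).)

Near pH 7.4, K and R contribute +1 each, D and E contribute −1 each, and every other side chain (His included, as stated) is uncharged.
Positive (K, R): K1, R3, R5, R6, R7, R12, K19 → +7.
Negative (D, E): E8, E11, D18, E20 → −4.
The N-terminus (+1) and C-terminus (−1) cancel.
Net charge = (+7) + (−4) = +3.

+3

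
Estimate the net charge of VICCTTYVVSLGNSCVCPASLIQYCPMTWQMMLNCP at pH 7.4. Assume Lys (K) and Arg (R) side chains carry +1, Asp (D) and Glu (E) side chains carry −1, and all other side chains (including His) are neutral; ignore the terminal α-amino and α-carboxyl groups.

Positive (K, R): none → +0.
Negative (D, E): none → −0.
Net charge = (+0) + (−0) = 0.

0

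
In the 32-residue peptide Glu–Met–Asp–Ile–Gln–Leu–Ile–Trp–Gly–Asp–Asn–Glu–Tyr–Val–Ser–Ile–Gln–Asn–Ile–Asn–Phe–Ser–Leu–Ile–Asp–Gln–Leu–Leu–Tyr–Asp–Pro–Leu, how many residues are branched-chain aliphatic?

Valine (V), leucine (L), and isoleucine (I) are the branched-chain amino acids.
Matching residues: Ile4, Leu6, Ile7, Val14, Ile16, Ile19, Leu23, Ile24, Leu27, Leu28, Leu32.

11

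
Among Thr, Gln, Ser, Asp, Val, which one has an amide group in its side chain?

The amide-side-chain residues are Asn (N) and Gln (Q).
Of the listed options, only Gln belongs to this group.

Gln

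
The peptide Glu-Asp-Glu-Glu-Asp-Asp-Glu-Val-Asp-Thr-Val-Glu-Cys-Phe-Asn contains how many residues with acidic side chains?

Aspartate (D) and glutamate (E) have carboxylic-acid side chains and are the acidic amino acids.
Matching residues: Glu1, Asp2, Glu3, Glu4, Asp5, Asp6, Glu7, Asp9, Glu12.

9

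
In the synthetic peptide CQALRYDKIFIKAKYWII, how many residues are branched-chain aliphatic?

V, L, and I make up the branched-chain aliphatic group.
Matching residues: L4, I9, I11, I17, I18.

5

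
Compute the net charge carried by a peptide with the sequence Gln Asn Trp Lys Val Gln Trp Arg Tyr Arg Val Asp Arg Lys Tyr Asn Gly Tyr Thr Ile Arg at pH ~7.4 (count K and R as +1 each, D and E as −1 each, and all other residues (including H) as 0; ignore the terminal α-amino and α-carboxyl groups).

Positive (K, R): Lys4, Arg8, Arg10, Arg13, Lys14, Arg21 → +6.
Negative (D, E): Asp12 → −1.
Net charge = (+6) + (−1) = +5.

+5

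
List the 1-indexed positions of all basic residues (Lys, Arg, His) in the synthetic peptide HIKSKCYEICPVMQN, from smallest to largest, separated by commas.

Matching residues: H1, K3, K5.

1, 3, 5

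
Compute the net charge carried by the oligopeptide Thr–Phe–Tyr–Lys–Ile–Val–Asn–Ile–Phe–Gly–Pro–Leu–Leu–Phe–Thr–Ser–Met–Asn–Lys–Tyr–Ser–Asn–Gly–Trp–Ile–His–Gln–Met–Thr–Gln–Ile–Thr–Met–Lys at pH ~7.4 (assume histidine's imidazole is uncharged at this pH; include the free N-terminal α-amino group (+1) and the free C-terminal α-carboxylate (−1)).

+3

At pH ~7.4 the Lys and Arg side chains are protonated (+1), the Asp and Glu side chains are deprotonated (−1), and with His taken as neutral all other side chains carry no charge.
Positive (K, R): Lys4, Lys19, Lys34 → +3.
Negative (D, E): none → −0.
The N-terminus (+1) and C-terminus (−1) cancel.
Net charge = (+3) + (−0) = +3.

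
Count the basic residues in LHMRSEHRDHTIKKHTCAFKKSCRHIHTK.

14

K, R, and H are the three residues with basic side chains (ε-amine, guanidinium, and imidazole respectively).
Matching residues: H2, R4, H7, R8, H10, K13, K14, H15, K20, K21, R24, H25, H27, K29.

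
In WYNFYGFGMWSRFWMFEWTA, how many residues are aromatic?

F, W, and Y each carry an aromatic ring on the side chain.
Matching residues: W1, Y2, F4, Y5, F7, W10, F13, W14, F16, W18.

10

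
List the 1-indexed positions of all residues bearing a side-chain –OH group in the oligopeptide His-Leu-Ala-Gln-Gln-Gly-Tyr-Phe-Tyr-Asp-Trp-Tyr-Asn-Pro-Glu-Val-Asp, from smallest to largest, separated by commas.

Serine (S), threonine (T), and tyrosine (Y) each carry a hydroxyl group on the side chain.
Matching residues: Tyr7, Tyr9, Tyr12.

7, 9, 12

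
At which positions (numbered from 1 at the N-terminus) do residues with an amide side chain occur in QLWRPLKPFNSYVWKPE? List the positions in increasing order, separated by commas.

Asparagine (N) and glutamine (Q) have uncharged amide side chains.
Matching residues: Q1, N10.

1, 10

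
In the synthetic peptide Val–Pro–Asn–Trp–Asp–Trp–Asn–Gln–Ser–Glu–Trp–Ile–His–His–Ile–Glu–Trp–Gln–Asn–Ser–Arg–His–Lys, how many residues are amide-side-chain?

5

Asparagine (N) and glutamine (Q) have uncharged amide side chains.
Matching residues: Asn3, Asn7, Gln8, Gln18, Asn19.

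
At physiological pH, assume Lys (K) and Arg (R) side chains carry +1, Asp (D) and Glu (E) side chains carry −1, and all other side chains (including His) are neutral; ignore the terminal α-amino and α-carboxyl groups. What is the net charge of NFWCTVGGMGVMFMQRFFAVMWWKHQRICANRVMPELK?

Positive (K, R): R16, K24, R27, R32, K38 → +5.
Negative (D, E): E36 → −1.
Net charge = (+5) + (−1) = +4.

+4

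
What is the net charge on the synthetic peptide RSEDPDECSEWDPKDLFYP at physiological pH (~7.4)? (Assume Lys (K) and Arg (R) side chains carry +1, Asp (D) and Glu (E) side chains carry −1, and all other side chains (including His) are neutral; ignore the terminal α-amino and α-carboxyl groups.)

-5

Positive (K, R): R1, K14 → +2.
Negative (D, E): E3, D4, D6, E7, E10, D12, D15 → −7.
Net charge = (+2) + (−7) = −5.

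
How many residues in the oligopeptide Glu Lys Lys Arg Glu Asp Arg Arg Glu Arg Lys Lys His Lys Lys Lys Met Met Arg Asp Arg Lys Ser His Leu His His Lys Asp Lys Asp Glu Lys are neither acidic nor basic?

Acidic: D, E. Basic: K, R, H. All other residues are neither.
Matching residues: Met17, Met18, Ser23, Leu25.

4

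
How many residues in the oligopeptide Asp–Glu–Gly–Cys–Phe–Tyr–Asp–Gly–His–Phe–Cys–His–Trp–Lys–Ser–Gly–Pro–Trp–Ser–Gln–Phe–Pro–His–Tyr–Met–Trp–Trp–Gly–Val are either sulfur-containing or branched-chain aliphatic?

4

Sulfur-containing: C, M. Branched-chain aliphatic: I, L, V.
Sulfur-containing residues here: Cys4, Cys11, Met25 (3).
Branched-chain aliphatic residues here: Val29 (1).
The two groups share no amino acid, so total = 3 + 1 = 4.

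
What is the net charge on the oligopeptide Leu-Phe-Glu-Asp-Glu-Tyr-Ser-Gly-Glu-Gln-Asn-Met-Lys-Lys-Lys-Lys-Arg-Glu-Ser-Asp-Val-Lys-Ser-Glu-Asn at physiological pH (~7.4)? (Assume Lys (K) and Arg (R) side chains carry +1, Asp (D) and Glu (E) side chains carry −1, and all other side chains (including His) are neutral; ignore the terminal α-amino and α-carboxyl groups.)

-1

Positive (K, R): Lys13, Lys14, Lys15, Lys16, Arg17, Lys22 → +6.
Negative (D, E): Glu3, Asp4, Glu5, Glu9, Glu18, Asp20, Glu24 → −7.
Net charge = (+6) + (−7) = −1.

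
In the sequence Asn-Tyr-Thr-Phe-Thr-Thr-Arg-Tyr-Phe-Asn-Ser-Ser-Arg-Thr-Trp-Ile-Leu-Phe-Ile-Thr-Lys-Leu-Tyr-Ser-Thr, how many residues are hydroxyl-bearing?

12

The –OH-bearing residues are Ser, Thr (aliphatic alcohols), and Tyr (phenol).
Matching residues: Tyr2, Thr3, Thr5, Thr6, Tyr8, Ser11, Ser12, Thr14, Thr20, Tyr23, Ser24, Thr25.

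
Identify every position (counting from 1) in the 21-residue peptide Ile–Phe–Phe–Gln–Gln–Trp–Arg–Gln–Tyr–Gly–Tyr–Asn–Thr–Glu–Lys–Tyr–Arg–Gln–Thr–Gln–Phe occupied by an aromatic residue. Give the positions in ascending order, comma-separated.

2, 3, 6, 9, 11, 16, 21

F, W, and Y each carry an aromatic ring on the side chain.
Matching residues: Phe2, Phe3, Trp6, Tyr9, Tyr11, Tyr16, Phe21.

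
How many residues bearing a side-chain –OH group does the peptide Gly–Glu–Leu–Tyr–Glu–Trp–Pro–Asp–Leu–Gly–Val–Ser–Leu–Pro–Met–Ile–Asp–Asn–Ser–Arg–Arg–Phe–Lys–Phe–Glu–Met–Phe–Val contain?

Serine (S), threonine (T), and tyrosine (Y) each carry a hydroxyl group on the side chain.
Matching residues: Tyr4, Ser12, Ser19.

3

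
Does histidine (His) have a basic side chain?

Lysine (K), arginine (R), and histidine (H) have basic, nitrogen-containing side chains.
Histidine is in this group.

Yes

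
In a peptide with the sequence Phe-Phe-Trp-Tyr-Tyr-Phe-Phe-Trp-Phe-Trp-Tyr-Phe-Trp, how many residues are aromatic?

13

F, W, and Y each carry an aromatic ring on the side chain.
Matching residues: Phe1, Phe2, Trp3, Tyr4, Tyr5, Phe6, Phe7, Trp8, Phe9, Trp10, Tyr11, Phe12, Trp13.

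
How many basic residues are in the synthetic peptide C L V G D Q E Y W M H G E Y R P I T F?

The basic amino acids are Lys (K), Arg (R), and His (H).
Matching residues: H11, R15.

2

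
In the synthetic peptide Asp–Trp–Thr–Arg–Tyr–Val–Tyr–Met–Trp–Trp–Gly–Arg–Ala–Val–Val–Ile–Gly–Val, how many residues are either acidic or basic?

3

Acidic: D, E. Basic: H, K, R.
Acidic residues here: Asp1 (1).
Basic residues here: Arg4, Arg12 (2).
The two groups share no amino acid, so total = 1 + 2 = 3.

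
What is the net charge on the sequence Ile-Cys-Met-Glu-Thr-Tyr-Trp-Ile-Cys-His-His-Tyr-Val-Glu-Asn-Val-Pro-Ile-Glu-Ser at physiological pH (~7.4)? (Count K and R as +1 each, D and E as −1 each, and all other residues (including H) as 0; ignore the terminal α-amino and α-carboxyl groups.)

Positive (K, R): none → +0.
Negative (D, E): Glu4, Glu14, Glu19 → −3.
Net charge = (+0) + (−3) = −3.

-3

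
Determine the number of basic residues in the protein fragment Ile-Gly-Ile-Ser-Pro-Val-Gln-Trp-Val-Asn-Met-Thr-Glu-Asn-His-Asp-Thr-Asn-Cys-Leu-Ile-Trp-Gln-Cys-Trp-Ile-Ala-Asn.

K, R, and H are the three residues with basic side chains (ε-amine, guanidinium, and imidazole respectively).
Matching residues: His15.

1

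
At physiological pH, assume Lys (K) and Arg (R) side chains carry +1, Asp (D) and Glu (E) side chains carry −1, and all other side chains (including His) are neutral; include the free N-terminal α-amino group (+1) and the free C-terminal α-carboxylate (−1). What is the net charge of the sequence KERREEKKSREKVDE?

Positive (K, R): K1, R3, R4, K7, K8, R10, K12 → +7.
Negative (D, E): E2, E5, E6, E11, D14, E15 → −6.
The N-terminus (+1) and C-terminus (−1) cancel.
Net charge = (+7) + (−6) = +1.

+1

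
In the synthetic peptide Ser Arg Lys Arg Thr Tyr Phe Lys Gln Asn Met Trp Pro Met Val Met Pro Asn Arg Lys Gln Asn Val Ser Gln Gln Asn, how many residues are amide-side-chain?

8

Asparagine (N) and glutamine (Q) have uncharged amide side chains.
Matching residues: Gln9, Asn10, Asn18, Gln21, Asn22, Gln25, Gln26, Asn27.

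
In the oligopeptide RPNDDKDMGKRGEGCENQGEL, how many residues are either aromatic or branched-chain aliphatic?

1

Aromatic: F, W, Y. Branched-chain aliphatic: I, L, V.
Aromatic residues here: none (0).
Branched-chain aliphatic residues here: L21 (1).
The two groups share no amino acid, so total = 0 + 1 = 1.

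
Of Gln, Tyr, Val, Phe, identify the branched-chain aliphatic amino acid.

Valine (V), leucine (L), and isoleucine (I) are the branched-chain amino acids.
Of the listed options, only Val belongs to this group.

Val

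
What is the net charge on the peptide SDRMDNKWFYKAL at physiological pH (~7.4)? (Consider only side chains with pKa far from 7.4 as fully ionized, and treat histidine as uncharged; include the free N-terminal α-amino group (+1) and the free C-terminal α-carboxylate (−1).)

Near pH 7.4, K and R contribute +1 each, D and E contribute −1 each, and every other side chain (His included, as stated) is uncharged.
Positive (K, R): R3, K7, K11 → +3.
Negative (D, E): D2, D5 → −2.
The N-terminus (+1) and C-terminus (−1) cancel.
Net charge = (+3) + (−2) = +1.

+1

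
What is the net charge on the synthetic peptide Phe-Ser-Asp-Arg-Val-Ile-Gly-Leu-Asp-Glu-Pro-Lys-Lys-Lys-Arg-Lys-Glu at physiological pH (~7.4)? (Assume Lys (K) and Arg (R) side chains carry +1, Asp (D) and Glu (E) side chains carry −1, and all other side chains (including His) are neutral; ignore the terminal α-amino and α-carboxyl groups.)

Positive (K, R): Arg4, Lys12, Lys13, Lys14, Arg15, Lys16 → +6.
Negative (D, E): Asp3, Asp9, Glu10, Glu17 → −4.
Net charge = (+6) + (−4) = +2.

+2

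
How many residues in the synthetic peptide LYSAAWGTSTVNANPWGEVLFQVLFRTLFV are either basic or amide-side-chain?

Basic: H, K, R. Amide-side-chain: N, Q.
Basic residues here: R26 (1).
Amide-side-chain residues here: N12, N14, Q22 (3).
The two groups share no amino acid, so total = 1 + 3 = 4.

4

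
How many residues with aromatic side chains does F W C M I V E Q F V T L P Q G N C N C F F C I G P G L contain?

Phenylalanine (F), tryptophan (W), and tyrosine (Y) have aromatic ring side chains.
Matching residues: F1, W2, F9, F20, F21.

5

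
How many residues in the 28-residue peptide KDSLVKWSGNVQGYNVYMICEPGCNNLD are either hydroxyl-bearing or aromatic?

5

Hydroxyl-bearing: S, T, Y. Aromatic: F, W, Y.
Hydroxyl-bearing residues here: S3, S8, Y14, Y17 (4).
Aromatic residues here: W7, Y14, Y17 (3).
Y is in both groups, so the 2 Y residues must not be double-counted.
Total = 4 + 3 − 2 = 5.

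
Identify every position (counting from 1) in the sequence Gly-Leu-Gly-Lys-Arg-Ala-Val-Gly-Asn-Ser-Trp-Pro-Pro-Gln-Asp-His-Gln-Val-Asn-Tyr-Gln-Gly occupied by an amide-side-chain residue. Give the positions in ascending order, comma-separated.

Matching residues: Asn9, Gln14, Gln17, Asn19, Gln21.

9, 14, 17, 19, 21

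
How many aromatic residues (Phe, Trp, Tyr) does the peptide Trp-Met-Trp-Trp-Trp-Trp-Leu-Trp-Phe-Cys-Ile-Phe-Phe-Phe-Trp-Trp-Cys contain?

Matching residues: Trp1, Trp3, Trp4, Trp5, Trp6, Trp8, Phe9, Phe12, Phe13, Phe14, Trp15, Trp16.

12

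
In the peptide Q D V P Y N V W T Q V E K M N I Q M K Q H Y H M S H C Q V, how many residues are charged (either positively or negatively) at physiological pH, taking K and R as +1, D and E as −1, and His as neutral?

4

Charged side chains at pH ~7.4: K, R (positive); D, E (negative).
Matching residues: D2, E12, K13, K19.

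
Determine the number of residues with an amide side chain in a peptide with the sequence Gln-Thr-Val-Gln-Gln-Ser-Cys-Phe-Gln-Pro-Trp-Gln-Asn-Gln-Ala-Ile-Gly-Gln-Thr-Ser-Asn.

The amide-side-chain residues are Asn (N) and Gln (Q).
Matching residues: Gln1, Gln4, Gln5, Gln9, Gln12, Asn13, Gln14, Gln18, Asn21.

9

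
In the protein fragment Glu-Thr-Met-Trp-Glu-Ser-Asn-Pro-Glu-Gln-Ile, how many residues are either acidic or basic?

Acidic: D, E. Basic: H, K, R.
Acidic residues here: Glu1, Glu5, Glu9 (3).
Basic residues here: none (0).
The two groups share no amino acid, so total = 3 + 0 = 3.

3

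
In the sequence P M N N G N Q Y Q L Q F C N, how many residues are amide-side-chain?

Asparagine (N) and glutamine (Q) have uncharged amide side chains.
Matching residues: N3, N4, N6, Q7, Q9, Q11, N14.

7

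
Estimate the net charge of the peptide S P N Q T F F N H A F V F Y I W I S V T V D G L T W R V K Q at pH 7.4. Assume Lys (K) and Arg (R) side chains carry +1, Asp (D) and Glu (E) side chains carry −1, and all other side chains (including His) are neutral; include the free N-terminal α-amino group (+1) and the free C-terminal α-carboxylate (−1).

+1

Positive (K, R): R27, K29 → +2.
Negative (D, E): D22 → −1.
The N-terminus (+1) and C-terminus (−1) cancel.
Net charge = (+2) + (−1) = +1.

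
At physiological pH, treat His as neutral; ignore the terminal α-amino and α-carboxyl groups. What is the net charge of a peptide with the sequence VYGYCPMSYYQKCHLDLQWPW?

Near pH 7.4, K and R contribute +1 each, D and E contribute −1 each, and every other side chain (His included, as stated) is uncharged.
Positive (K, R): K12 → +1.
Negative (D, E): D16 → −1.
Net charge = (+1) + (−1) = 0.

0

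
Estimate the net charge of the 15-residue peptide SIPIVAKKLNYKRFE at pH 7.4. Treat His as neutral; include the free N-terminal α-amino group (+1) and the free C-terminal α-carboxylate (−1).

+3

The side chains ionized at physiological pH are Lys/Arg (+1) and Asp/Glu (−1); with His treated as neutral, nothing else contributes.
Positive (K, R): K7, K8, K12, R13 → +4.
Negative (D, E): E15 → −1.
The N-terminus (+1) and C-terminus (−1) cancel.
Net charge = (+4) + (−1) = +3.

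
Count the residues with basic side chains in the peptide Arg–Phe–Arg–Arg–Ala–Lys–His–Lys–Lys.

Lysine (K), arginine (R), and histidine (H) have basic, nitrogen-containing side chains.
Matching residues: Arg1, Arg3, Arg4, Lys6, His7, Lys8, Lys9.

7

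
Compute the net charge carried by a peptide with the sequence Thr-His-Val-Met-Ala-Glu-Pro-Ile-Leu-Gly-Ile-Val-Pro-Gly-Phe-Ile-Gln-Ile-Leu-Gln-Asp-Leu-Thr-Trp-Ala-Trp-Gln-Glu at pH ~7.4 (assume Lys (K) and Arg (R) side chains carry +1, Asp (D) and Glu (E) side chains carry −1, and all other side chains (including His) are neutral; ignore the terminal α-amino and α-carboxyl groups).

Positive (K, R): none → +0.
Negative (D, E): Glu6, Asp21, Glu28 → −3.
Net charge = (+0) + (−3) = −3.

-3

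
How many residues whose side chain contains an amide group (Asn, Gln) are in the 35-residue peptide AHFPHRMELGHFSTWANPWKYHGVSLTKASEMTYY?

Matching residues: N17.

1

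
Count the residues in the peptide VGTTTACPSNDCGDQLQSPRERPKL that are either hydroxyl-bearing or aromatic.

5

Hydroxyl-bearing: S, T, Y. Aromatic: F, W, Y.
Hydroxyl-bearing residues here: T3, T4, T5, S9, S18 (5).
Aromatic residues here: none (0).
(Y belongs to both groups, but none appear in this sequence.) Total = 5 + 0 = 5.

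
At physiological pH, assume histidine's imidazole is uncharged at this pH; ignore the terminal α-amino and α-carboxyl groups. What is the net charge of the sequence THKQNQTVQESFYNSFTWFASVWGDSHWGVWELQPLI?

At pH ~7.4 the Lys and Arg side chains are protonated (+1), the Asp and Glu side chains are deprotonated (−1), and with His taken as neutral all other side chains carry no charge.
Positive (K, R): K3 → +1.
Negative (D, E): E10, D25, E32 → −3.
Net charge = (+1) + (−3) = −2.

-2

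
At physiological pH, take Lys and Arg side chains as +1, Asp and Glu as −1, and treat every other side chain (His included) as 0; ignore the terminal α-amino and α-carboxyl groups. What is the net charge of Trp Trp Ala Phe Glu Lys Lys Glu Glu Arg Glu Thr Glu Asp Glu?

-4

Positive (K, R): Lys6, Lys7, Arg10 → +3.
Negative (D, E): Glu5, Glu8, Glu9, Glu11, Glu13, Asp14, Glu15 → −7.
Net charge = (+3) + (−7) = −4.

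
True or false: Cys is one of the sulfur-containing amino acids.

True

Only Cys (C) and Met (M) have a sulfur atom in the side chain.
Cysteine is in this group.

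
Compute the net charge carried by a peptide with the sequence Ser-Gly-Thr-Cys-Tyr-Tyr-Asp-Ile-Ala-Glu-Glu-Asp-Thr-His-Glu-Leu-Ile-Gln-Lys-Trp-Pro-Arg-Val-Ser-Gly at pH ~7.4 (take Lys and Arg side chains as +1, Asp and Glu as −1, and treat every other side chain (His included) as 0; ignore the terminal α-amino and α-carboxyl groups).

-3

Positive (K, R): Lys19, Arg22 → +2.
Negative (D, E): Asp7, Glu10, Glu11, Asp12, Glu15 → −5.
Net charge = (+2) + (−5) = −3.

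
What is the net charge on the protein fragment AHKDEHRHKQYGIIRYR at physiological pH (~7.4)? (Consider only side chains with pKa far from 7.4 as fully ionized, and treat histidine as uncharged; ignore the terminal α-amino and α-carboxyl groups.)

+3

The side chains ionized at physiological pH are Lys/Arg (+1) and Asp/Glu (−1); with His treated as neutral, nothing else contributes.
Positive (K, R): K3, R7, K9, R15, R17 → +5.
Negative (D, E): D4, E5 → −2.
Net charge = (+5) + (−2) = +3.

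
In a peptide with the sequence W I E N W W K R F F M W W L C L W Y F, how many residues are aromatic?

The aromatic amino acids are Phe (F, benzyl), Trp (W, indole), and Tyr (Y, phenol).
Matching residues: W1, W5, W6, F9, F10, W12, W13, W17, Y18, F19.

10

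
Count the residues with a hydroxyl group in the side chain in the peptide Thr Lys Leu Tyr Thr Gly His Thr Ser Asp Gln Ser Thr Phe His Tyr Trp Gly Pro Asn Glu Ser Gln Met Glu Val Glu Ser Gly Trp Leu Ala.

10

The –OH-bearing residues are Ser, Thr (aliphatic alcohols), and Tyr (phenol).
Matching residues: Thr1, Tyr4, Thr5, Thr8, Ser9, Ser12, Thr13, Tyr16, Ser22, Ser28.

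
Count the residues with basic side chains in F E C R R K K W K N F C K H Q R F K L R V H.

11

Lysine (K), arginine (R), and histidine (H) have basic, nitrogen-containing side chains.
Matching residues: R4, R5, K6, K7, K9, K13, H14, R16, K18, R20, H22.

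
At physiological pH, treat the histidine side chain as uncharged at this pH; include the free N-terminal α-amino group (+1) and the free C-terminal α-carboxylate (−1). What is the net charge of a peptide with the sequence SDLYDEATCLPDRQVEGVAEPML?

-5

At pH ~7.4 the Lys and Arg side chains are protonated (+1), the Asp and Glu side chains are deprotonated (−1), and with His taken as neutral all other side chains carry no charge.
Positive (K, R): R13 → +1.
Negative (D, E): D2, D5, E6, D12, E16, E20 → −6.
The N-terminus (+1) and C-terminus (−1) cancel.
Net charge = (+1) + (−6) = −5.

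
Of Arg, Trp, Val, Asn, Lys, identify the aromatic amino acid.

Trp

F, W, and Y each carry an aromatic ring on the side chain.
Of the listed options, only Trp belongs to this group.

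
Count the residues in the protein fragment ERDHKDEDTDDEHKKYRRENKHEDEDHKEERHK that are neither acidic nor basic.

3

Acidic: D, E. Basic: K, R, H. All other residues are neither.
Matching residues: T9, Y16, N20.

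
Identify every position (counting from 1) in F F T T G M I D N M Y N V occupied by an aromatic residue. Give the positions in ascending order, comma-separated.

The aromatic amino acids are Phe (F, benzyl), Trp (W, indole), and Tyr (Y, phenol).
Matching residues: F1, F2, Y11.

1, 2, 11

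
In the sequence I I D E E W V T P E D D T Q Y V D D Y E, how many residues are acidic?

9

Only D (aspartate) and E (glutamate) carry a side-chain carboxylic acid.
Matching residues: D3, E4, E5, E10, D11, D12, D17, D18, E20.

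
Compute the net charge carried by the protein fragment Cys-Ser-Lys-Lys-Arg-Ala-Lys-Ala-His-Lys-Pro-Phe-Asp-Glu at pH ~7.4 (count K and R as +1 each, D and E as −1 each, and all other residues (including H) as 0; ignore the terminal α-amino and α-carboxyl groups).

Positive (K, R): Lys3, Lys4, Arg5, Lys7, Lys10 → +5.
Negative (D, E): Asp13, Glu14 → −2.
Net charge = (+5) + (−2) = +3.

+3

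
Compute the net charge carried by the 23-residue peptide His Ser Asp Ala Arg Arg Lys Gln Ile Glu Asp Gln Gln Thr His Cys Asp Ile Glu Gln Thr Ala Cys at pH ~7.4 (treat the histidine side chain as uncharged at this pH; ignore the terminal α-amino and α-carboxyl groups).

-2

The side chains ionized at physiological pH are Lys/Arg (+1) and Asp/Glu (−1); with His treated as neutral, nothing else contributes.
Positive (K, R): Arg5, Arg6, Lys7 → +3.
Negative (D, E): Asp3, Glu10, Asp11, Asp17, Glu19 → −5.
Net charge = (+3) + (−5) = −2.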